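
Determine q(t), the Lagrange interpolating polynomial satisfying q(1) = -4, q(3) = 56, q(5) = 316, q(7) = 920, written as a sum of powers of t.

q(t) = 3t^3 - 2t^2 - t - 4

Build the Lagrange basis polynomials:
L_0(t) = (t - 3)(t - 5)(t - 7) / [-48] = -(1/48)t^3 + (5/16)t^2 - (71/48)t + 35/16
L_1(t) = (t - 1)(t - 5)(t - 7) / [16] = (1/16)t^3 - (13/16)t^2 + (47/16)t - 35/16
L_2(t) = (t - 1)(t - 3)(t - 7) / [-16] = -(1/16)t^3 + (11/16)t^2 - (31/16)t + 21/16
L_3(t) = (t - 1)(t - 3)(t - 5) / [48] = (1/48)t^3 - (3/16)t^2 + (23/48)t - 5/16
q(t) = (-4)·L_0 + 56·L_1 + 316·L_2 + 920·L_3
  (-4)·L_0(t) = (1/12)t^3 - (5/4)t^2 + (71/12)t - 35/4
  56·L_1(t) = (7/2)t^3 - (91/2)t^2 + (329/2)t - 245/2
  316·L_2(t) = -(79/4)t^3 + (869/4)t^2 - (2449/4)t + 1659/4
  920·L_3(t) = (115/6)t^3 - (345/2)t^2 + (2645/6)t - 575/2
Adding term by term: 3t^3 - 2t^2 - t - 4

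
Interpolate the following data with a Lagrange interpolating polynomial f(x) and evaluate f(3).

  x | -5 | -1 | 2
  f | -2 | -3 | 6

76/7

Evaluate each Lagrange basis at x = 3:
L_0(3) = (4)·(1)/[(-4)·(-7)] = 1/7
L_1(3) = (8)·(1)/[(4)·(-3)] = -2/3
L_2(3) = (8)·(4)/[(7)·(3)] = 32/21
Sum: (-2)·(1/7) + (-3)·(-2/3) + 6·(32/21) = 76/7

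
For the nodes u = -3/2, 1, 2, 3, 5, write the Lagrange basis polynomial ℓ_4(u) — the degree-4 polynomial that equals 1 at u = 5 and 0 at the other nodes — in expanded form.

ℓ_4(u) = (1/156)u^4 - (3/104)u^3 + (1/78)u^2 + (7/104)u - 3/52

ℓ_4(u) = (u + 3/2)(u - 1)(u - 2)(u - 3) / [(13/2)·(4)·(3)·(2)]
       = (u^4 - (9/2)u^3 + 2u^2 + (21/2)u - 9) / (156)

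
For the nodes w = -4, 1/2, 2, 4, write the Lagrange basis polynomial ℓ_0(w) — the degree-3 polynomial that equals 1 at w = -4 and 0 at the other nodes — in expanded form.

ℓ_0(w) = (w - 1/2)(w - 2)(w - 4) / [(-9/2)·(-6)·(-8)]
       = (w^3 - (13/2)w^2 + 11w - 4) / (-216)

ℓ_0(w) = -(1/216)w^3 + (13/432)w^2 - (11/216)w + 1/54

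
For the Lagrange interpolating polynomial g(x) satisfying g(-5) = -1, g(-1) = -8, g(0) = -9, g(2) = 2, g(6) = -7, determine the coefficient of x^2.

L_0(x) = (x + 1)x(x - 2)(x - 6) / [1540] = (1/1540)x^4 - (1/220)x^3 + (1/385)x^2 + (3/385)x
L_1(x) = (x + 5)x(x - 2)(x - 6) / [-84] = -(1/84)x^4 + (1/28)x^3 + (1/3)x^2 - (5/7)x
L_2(x) = (x + 5)(x + 1)(x - 2)(x - 6) / [60] = (1/60)x^4 - (1/30)x^3 - (31/60)x^2 + (8/15)x + 1
L_3(x) = (x + 5)(x + 1)x(x - 6) / [-168] = -(1/168)x^4 + (31/168)x^2 + (5/28)x
L_4(x) = (x + 5)(x + 1)x(x - 2) / [1848] = (1/1848)x^4 + (1/462)x^3 - (1/264)x^2 - (5/924)x
g(x) = (-1)·L_0 + (-8)·L_1 + (-9)·L_2 + 2·L_3 + (-7)·L_4
Only the coefficient of x^2 is needed; take it from each L_i and combine:
(-1)·(1/385) + (-8)·(1/3) + (-9)·(-31/60) + 2·(31/168) + (-7)·(-1/264) = 7319/3080

7319/3080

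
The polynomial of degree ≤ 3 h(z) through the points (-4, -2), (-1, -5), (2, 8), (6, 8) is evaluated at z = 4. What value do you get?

L_0(4) = (5)·(2)·(-2)/[(-3)·(-6)·(-10)] = 1/9
L_1(4) = (8)·(2)·(-2)/[(3)·(-3)·(-7)] = -32/63
L_2(4) = (8)·(5)·(-2)/[(6)·(3)·(-4)] = 10/9
L_3(4) = (8)·(5)·(2)/[(10)·(7)·(4)] = 2/7
Sum: (-2)·(1/9) + (-5)·(-32/63) + 8·(10/9) + 8·(2/7) = 850/63

850/63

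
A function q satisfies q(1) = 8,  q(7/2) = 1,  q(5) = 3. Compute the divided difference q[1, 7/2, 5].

q[1,7/2] = (1 - 8) / (7/2 - 1) = -14/5
q[7/2,5] = (3 - 1) / (5 - 7/2) = 4/3
q[1,7/2,5] = (4/3 - (-14/5)) / (5 - 1) = 31/30

31/30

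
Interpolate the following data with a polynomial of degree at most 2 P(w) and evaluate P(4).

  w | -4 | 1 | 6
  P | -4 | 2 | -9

Using Newton's divided-difference form:
P[-4,1] = (2 - (-4)) / (1 - (-4)) = 6/5
P[1,6] = (-9 - 2) / (6 - 1) = -11/5
P[-4,1,6] = (-11/5 - 6/5) / (6 - (-4)) = -17/50
P(4) = -4 + (6/5)·(8) + (-17/50)·(8)·(3) = -64/25

-64/25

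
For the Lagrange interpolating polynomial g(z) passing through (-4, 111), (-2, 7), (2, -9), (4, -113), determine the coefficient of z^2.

0

Build the Lagrange basis polynomials:
L_0(z) = (z + 2)(z - 2)(z - 4) / [-96] = -(1/96)z^3 + (1/24)z^2 + (1/24)z - 1/6
L_1(z) = (z + 4)(z - 2)(z - 4) / [48] = (1/48)z^3 - (1/24)z^2 - (1/3)z + 2/3
L_2(z) = (z + 4)(z + 2)(z - 4) / [-48] = -(1/48)z^3 - (1/24)z^2 + (1/3)z + 2/3
L_3(z) = (z + 4)(z + 2)(z - 2) / [96] = (1/96)z^3 + (1/24)z^2 - (1/24)z - 1/6
g(z) = 111·L_0 + 7·L_1 + (-9)·L_2 + (-113)·L_3
Only the coefficient of z^2 is needed; take it from each L_i and combine:
111·(1/24) + 7·(-1/24) + (-9)·(-1/24) + (-113)·(1/24) = 0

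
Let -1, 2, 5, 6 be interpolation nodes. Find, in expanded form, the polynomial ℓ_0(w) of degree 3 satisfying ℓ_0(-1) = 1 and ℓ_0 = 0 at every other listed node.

ℓ_0(w) = -(1/126)w^3 + (13/126)w^2 - (26/63)w + 10/21

ℓ_0(w) = (w - 2)(w - 5)(w - 6) / [(-3)·(-6)·(-7)]
       = (w^3 - 13w^2 + 52w - 60) / (-126)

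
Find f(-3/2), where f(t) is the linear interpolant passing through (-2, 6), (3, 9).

63/10

Evaluate each Lagrange basis at t = -3/2:
L_0(-3/2) = (-9/2)/[(-5)] = 9/10
L_1(-3/2) = (1/2)/[(5)] = 1/10
Sum: 6·(9/10) + 9·(1/10) = 63/10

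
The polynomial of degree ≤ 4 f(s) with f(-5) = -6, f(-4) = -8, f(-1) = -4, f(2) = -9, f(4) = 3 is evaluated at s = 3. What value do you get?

-104/15

L_0(3) = (7)·(4)·(1)·(-1)/[(-1)·(-4)·(-7)·(-9)] = -1/9
L_1(3) = (8)·(4)·(1)·(-1)/[(1)·(-3)·(-6)·(-8)] = 2/9
L_2(3) = (8)·(7)·(1)·(-1)/[(4)·(3)·(-3)·(-5)] = -14/45
L_3(3) = (8)·(7)·(4)·(-1)/[(7)·(6)·(3)·(-2)] = 8/9
L_4(3) = (8)·(7)·(4)·(1)/[(9)·(8)·(5)·(2)] = 14/45
Sum: (-6)·(-1/9) + (-8)·(2/9) + (-4)·(-14/45) + (-9)·(8/9) + 3·(14/45) = -104/15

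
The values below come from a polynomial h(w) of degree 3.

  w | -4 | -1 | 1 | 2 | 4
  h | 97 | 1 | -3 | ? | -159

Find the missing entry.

The 4 known values determine h uniquely (degree ≤ 3).
Evaluate each Lagrange basis at w = 2:
L_0(2) = (3)·(1)·(-2)/[(-3)·(-5)·(-8)] = 1/20
L_1(2) = (6)·(1)·(-2)/[(3)·(-2)·(-5)] = -2/5
L_2(2) = (6)·(3)·(-2)/[(5)·(2)·(-3)] = 6/5
L_3(2) = (6)·(3)·(1)/[(8)·(5)·(3)] = 3/20
Sum: 97·(1/20) + 1·(-2/5) + (-3)·(6/5) + (-159)·(3/20) = -23

-23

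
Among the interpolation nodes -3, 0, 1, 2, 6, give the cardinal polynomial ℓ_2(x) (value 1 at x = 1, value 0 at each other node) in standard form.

ℓ_2(x) = (x + 3)x(x - 2)(x - 6) / [(4)·(1)·(-1)·(-5)]
       = (x^4 - 5x^3 - 12x^2 + 36x) / (20)

ℓ_2(x) = (1/20)x^4 - (1/4)x^3 - (3/5)x^2 + (9/5)x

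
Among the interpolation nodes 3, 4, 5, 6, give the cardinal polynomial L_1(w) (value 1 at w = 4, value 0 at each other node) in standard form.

L_1(w) = (1/2)w^3 - 7w^2 + (63/2)w - 45

L_1(w) = (w - 3)(w - 5)(w - 6) / [(1)·(-1)·(-2)]
       = (w^3 - 14w^2 + 63w - 90) / (2)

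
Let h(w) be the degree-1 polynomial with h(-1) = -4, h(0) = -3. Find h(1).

Evaluate each Lagrange basis at w = 1:
L_0(1) = (1)/[(-1)] = -1
L_1(1) = (2)/[(1)] = 2
Sum: (-4)·(-1) + (-3)·(2) = -2

-2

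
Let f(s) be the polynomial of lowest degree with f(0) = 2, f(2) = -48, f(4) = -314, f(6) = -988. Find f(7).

-1538

Evaluate each Lagrange basis at s = 7:
L_0(7) = (5)·(3)·(1)/[(-2)·(-4)·(-6)] = -5/16
L_1(7) = (7)·(3)·(1)/[(2)·(-2)·(-4)] = 21/16
L_2(7) = (7)·(5)·(1)/[(4)·(2)·(-2)] = -35/16
L_3(7) = (7)·(5)·(3)/[(6)·(4)·(2)] = 35/16
Sum: 2·(-5/16) + (-48)·(21/16) + (-314)·(-35/16) + (-988)·(35/16) = -1538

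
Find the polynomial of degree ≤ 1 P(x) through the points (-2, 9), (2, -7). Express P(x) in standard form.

L_0(x) = (x - 2) / [-4] = -(1/4)x + 1/2
L_1(x) = (x + 2) / [4] = (1/4)x + 1/2
P(x) = 9·L_0 + (-7)·L_1
  9·L_0(x) = -(9/4)x + 9/2
  (-7)·L_1(x) = -(7/4)x - 7/2
Adding term by term: -4x + 1

P(x) = -4x + 1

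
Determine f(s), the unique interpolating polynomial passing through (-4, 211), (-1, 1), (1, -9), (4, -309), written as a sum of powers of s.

L_0(s) = (s + 1)(s - 1)(s - 4) / [-120] = -(1/120)s^3 + (1/30)s^2 + (1/120)s - 1/30
L_1(s) = (s + 4)(s - 1)(s - 4) / [30] = (1/30)s^3 - (1/30)s^2 - (8/15)s + 8/15
L_2(s) = (s + 4)(s + 1)(s - 4) / [-30] = -(1/30)s^3 - (1/30)s^2 + (8/15)s + 8/15
L_3(s) = (s + 4)(s + 1)(s - 1) / [120] = (1/120)s^3 + (1/30)s^2 - (1/120)s - 1/30
f(s) = 211·L_0 + 1·L_1 + (-9)·L_2 + (-309)·L_3
  211·L_0(s) = -(211/120)s^3 + (211/30)s^2 + (211/120)s - 211/30
  1·L_1(s) = (1/30)s^3 - (1/30)s^2 - (8/15)s + 8/15
  (-9)·L_2(s) = (3/10)s^3 + (3/10)s^2 - (24/5)s - 24/5
  (-309)·L_3(s) = -(103/40)s^3 - (103/10)s^2 + (103/40)s + 103/10
Adding term by term: -4s^3 - 3s^2 - s - 1

f(s) = -4s^3 - 3s^2 - s - 1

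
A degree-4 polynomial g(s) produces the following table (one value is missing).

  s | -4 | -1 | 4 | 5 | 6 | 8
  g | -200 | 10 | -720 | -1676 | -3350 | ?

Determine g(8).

-10052

The 5 known values determine g uniquely (degree ≤ 4).
Evaluate each Lagrange basis at s = 8:
L_0(8) = (9)·(4)·(3)·(2)/[(-3)·(-8)·(-9)·(-10)] = 1/10
L_1(8) = (12)·(4)·(3)·(2)/[(3)·(-5)·(-6)·(-7)] = -16/35
L_2(8) = (12)·(9)·(3)·(2)/[(8)·(5)·(-1)·(-2)] = 81/10
L_3(8) = (12)·(9)·(4)·(2)/[(9)·(6)·(1)·(-1)] = -16
L_4(8) = (12)·(9)·(4)·(3)/[(10)·(7)·(2)·(1)] = 324/35
Sum: (-200)·(1/10) + 10·(-16/35) + (-720)·(81/10) + (-1676)·(-16) + (-3350)·(324/35) = -10052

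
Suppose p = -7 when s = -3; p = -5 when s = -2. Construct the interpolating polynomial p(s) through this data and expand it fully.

p(s) = 2s - 1

Build the Lagrange basis polynomials:
L_0(s) = (s + 2) / [-1] = -s - 2
L_1(s) = (s + 3) / [1] = s + 3
p(s) = (-7)·L_0 + (-5)·L_1
  (-7)·L_0(s) = 7s + 14
  (-5)·L_1(s) = -5s - 15
Adding term by term: 2s - 1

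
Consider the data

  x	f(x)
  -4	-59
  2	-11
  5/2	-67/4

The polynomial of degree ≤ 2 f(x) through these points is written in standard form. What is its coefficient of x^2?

Build the Lagrange basis polynomials:
L_0(x) = (x - 2)(x - 5/2) / [39] = (1/39)x^2 - (3/26)x + 5/39
L_1(x) = (x + 4)(x - 5/2) / [-3] = -(1/3)x^2 - (1/2)x + 10/3
L_2(x) = (x + 4)(x - 2) / [13/4] = (4/13)x^2 + (8/13)x - 32/13
f(x) = (-59)·L_0 + (-11)·L_1 + (-67/4)·L_2
Only the coefficient of x^2 is needed; take it from each L_i and combine:
(-59)·(1/39) + (-11)·(-1/3) + (-67/4)·(4/13) = -3

-3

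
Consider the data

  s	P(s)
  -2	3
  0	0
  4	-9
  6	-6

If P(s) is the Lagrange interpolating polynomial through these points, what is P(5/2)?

-1725/256

Evaluate each Lagrange basis at s = 5/2:
L_0(5/2) = (5/2)·(-3/2)·(-7/2)/[(-2)·(-6)·(-8)] = -35/256
L_1(5/2) = (9/2)·(-3/2)·(-7/2)/[(2)·(-4)·(-6)] = 63/128
L_2(5/2) = (9/2)·(5/2)·(-7/2)/[(6)·(4)·(-2)] = 105/128
L_3(5/2) = (9/2)·(5/2)·(-3/2)/[(8)·(6)·(2)] = -45/256
Sum: 3·(-35/256) + 0 + (-9)·(105/128) + (-6)·(-45/256) = -1725/256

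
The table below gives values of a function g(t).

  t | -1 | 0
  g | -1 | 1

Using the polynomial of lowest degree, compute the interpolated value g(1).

L_0(1) = (1)/[(-1)] = -1
L_1(1) = (2)/[(1)] = 2
Sum: (-1)·(-1) + 1·(2) = 3

3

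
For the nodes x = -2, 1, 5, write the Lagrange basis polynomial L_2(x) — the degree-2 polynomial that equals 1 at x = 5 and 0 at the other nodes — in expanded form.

L_2(x) = (x + 2)(x - 1) / [(7)·(4)]
       = (x^2 + x - 2) / (28)

L_2(x) = (1/28)x^2 + (1/28)x - 1/14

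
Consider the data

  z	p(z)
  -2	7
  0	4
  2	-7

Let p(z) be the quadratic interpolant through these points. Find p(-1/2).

11/2

Evaluate each Lagrange basis at z = -1/2:
L_0(-1/2) = (-1/2)·(-5/2)/[(-2)·(-4)] = 5/32
L_1(-1/2) = (3/2)·(-5/2)/[(2)·(-2)] = 15/16
L_2(-1/2) = (3/2)·(-1/2)/[(4)·(2)] = -3/32
Sum: 7·(5/32) + 4·(15/16) + (-7)·(-3/32) = 11/2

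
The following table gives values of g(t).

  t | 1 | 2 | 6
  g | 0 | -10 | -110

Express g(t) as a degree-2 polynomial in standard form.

g(t) = -3t^2 - t + 4

Newton's divided differences:
g[1,2] = (-10 - 0) / (2 - 1) = -10
g[2,6] = (-110 - (-10)) / (6 - 2) = -25
g[1,2,6] = (-25 - (-10)) / (6 - 1) = -3
g(t) = (-10)·(t - 1) + (-3)·(t - 1)(t - 2)
Expanding: g(t) = -3t^2 - t + 4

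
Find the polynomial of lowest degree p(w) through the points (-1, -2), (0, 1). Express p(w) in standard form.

Build the Lagrange basis polynomials:
L_0(w) = w / [-1] = -w
L_1(w) = (w + 1) / [1] = w + 1
p(w) = (-2)·L_0 + 1·L_1
  (-2)·L_0(w) = 2w
  1·L_1(w) = w + 1
Adding term by term: 3w + 1

p(w) = 3w + 1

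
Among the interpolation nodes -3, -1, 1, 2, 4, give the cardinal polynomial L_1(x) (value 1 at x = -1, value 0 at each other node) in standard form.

L_1(x) = (x + 3)(x - 1)(x - 2)(x - 4) / [(2)·(-2)·(-3)·(-5)]
       = (x^4 - 4x^3 - 7x^2 + 34x - 24) / (-60)

L_1(x) = -(1/60)x^4 + (1/15)x^3 + (7/60)x^2 - (17/30)x + 2/5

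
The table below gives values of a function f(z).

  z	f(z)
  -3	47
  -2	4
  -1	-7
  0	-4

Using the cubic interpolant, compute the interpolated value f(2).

-28

Evaluate each Lagrange basis at z = 2:
L_0(2) = (4)·(3)·(2)/[(-1)·(-2)·(-3)] = -4
L_1(2) = (5)·(3)·(2)/[(1)·(-1)·(-2)] = 15
L_2(2) = (5)·(4)·(2)/[(2)·(1)·(-1)] = -20
L_3(2) = (5)·(4)·(3)/[(3)·(2)·(1)] = 10
Sum: 47·(-4) + 4·(15) + (-7)·(-20) + (-4)·(10) = -28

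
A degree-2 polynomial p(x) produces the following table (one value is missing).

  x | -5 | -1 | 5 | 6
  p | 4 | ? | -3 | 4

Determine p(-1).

The 3 known values determine p uniquely (degree ≤ 2).
Evaluate each Lagrange basis at x = -1:
L_0(-1) = (-6)·(-7)/[(-10)·(-11)] = 21/55
L_1(-1) = (4)·(-7)/[(10)·(-1)] = 14/5
L_2(-1) = (4)·(-6)/[(11)·(1)] = -24/11
Sum: 4·(21/55) + (-3)·(14/5) + 4·(-24/11) = -78/5

-78/5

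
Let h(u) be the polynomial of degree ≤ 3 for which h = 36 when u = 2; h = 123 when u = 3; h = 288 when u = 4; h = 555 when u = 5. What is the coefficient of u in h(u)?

L_0(u) = (u - 3)(u - 4)(u - 5) / [-6] = -(1/6)u^3 + 2u^2 - (47/6)u + 10
L_1(u) = (u - 2)(u - 4)(u - 5) / [2] = (1/2)u^3 - (11/2)u^2 + 19u - 20
L_2(u) = (u - 2)(u - 3)(u - 5) / [-2] = -(1/2)u^3 + 5u^2 - (31/2)u + 15
L_3(u) = (u - 2)(u - 3)(u - 4) / [6] = (1/6)u^3 - (3/2)u^2 + (13/3)u - 4
h(u) = 36·L_0 + 123·L_1 + 288·L_2 + 555·L_3
Only the coefficient of u is needed; take it from each L_i and combine:
36·(-47/6) + 123·(19) + 288·(-31/2) + 555·(13/3) = -4

-4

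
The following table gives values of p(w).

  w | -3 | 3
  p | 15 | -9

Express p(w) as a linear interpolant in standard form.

p(w) = -4w + 3

L_0(w) = (w - 3) / [-6] = -(1/6)w + 1/2
L_1(w) = (w + 3) / [6] = (1/6)w + 1/2
p(w) = 15·L_0 + (-9)·L_1
  15·L_0(w) = -(5/2)w + 15/2
  (-9)·L_1(w) = -(3/2)w - 9/2
Adding term by term: -4w + 3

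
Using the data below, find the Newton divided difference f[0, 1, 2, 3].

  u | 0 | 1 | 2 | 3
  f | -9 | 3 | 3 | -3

1

f[0,1] = (3 - (-9)) / (1 - 0) = 12
f[1,2] = (3 - 3) / (2 - 1) = 0
f[2,3] = (-3 - 3) / (3 - 2) = -6
f[0,1,2] = (0 - 12) / (2 - 0) = -6
f[1,2,3] = (-6 - 0) / (3 - 1) = -3
f[0,1,2,3] = (-3 - (-6)) / (3 - 0) = 1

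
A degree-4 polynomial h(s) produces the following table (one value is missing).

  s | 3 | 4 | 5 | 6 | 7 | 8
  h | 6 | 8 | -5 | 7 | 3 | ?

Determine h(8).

-139

The 5 known values determine h uniquely (degree ≤ 4).
Evaluate each Lagrange basis at s = 8:
L_0(8) = (4)·(3)·(2)·(1)/[(-1)·(-2)·(-3)·(-4)] = 1
L_1(8) = (5)·(3)·(2)·(1)/[(1)·(-1)·(-2)·(-3)] = -5
L_2(8) = (5)·(4)·(2)·(1)/[(2)·(1)·(-1)·(-2)] = 10
L_3(8) = (5)·(4)·(3)·(1)/[(3)·(2)·(1)·(-1)] = -10
L_4(8) = (5)·(4)·(3)·(2)/[(4)·(3)·(2)·(1)] = 5
Sum: 6·(1) + 8·(-5) + (-5)·(10) + 7·(-10) + 3·(5) = -139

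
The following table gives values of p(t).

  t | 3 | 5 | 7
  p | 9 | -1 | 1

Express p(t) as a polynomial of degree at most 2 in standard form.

p(t) = (3/2)t^2 - 17t + 93/2

L_0(t) = (t - 5)(t - 7) / [8] = (1/8)t^2 - (3/2)t + 35/8
L_1(t) = (t - 3)(t - 7) / [-4] = -(1/4)t^2 + (5/2)t - 21/4
L_2(t) = (t - 3)(t - 5) / [8] = (1/8)t^2 - t + 15/8
p(t) = 9·L_0 + (-1)·L_1 + 1·L_2
  9·L_0(t) = (9/8)t^2 - (27/2)t + 315/8
  (-1)·L_1(t) = (1/4)t^2 - (5/2)t + 21/4
  1·L_2(t) = (1/8)t^2 - t + 15/8
Adding term by term: (3/2)t^2 - 17t + 93/2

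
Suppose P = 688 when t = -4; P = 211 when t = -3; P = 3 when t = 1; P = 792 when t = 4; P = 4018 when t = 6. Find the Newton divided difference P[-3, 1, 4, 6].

25

P[-3,1] = (3 - 211) / (1 - (-3)) = -52
P[1,4] = (792 - 3) / (4 - 1) = 263
P[4,6] = (4018 - 792) / (6 - 4) = 1613
P[-3,1,4] = (263 - (-52)) / (4 - (-3)) = 45
P[1,4,6] = (1613 - 263) / (6 - 1) = 270
P[-3,1,4,6] = (270 - 45) / (6 - (-3)) = 25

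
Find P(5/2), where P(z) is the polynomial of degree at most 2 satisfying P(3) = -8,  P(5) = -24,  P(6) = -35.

Using Newton's divided-difference form:
P[3,5] = (-24 - (-8)) / (5 - 3) = -8
P[5,6] = (-35 - (-24)) / (6 - 5) = -11
P[3,5,6] = (-11 - (-8)) / (6 - 3) = -1
P(5/2) = -8 + (-8)·(-1/2) + (-1)·(-1/2)·(-5/2) = -21/4

-21/4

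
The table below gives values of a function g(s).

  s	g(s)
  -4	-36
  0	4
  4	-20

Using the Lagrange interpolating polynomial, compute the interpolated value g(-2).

-8

Evaluate each Lagrange basis at s = -2:
L_0(-2) = (-2)·(-6)/[(-4)·(-8)] = 3/8
L_1(-2) = (2)·(-6)/[(4)·(-4)] = 3/4
L_2(-2) = (2)·(-2)/[(8)·(4)] = -1/8
Sum: (-36)·(3/8) + 4·(3/4) + (-20)·(-1/8) = -8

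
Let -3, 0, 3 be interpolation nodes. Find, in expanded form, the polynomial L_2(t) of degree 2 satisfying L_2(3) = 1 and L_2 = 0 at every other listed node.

L_2(t) = (t + 3)t / [(6)·(3)]
       = (t^2 + 3t) / (18)

L_2(t) = (1/18)t^2 + (1/6)t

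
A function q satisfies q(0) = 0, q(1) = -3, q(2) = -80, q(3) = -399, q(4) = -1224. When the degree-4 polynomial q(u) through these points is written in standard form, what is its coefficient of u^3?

-4

Build the Lagrange basis polynomials:
L_0(u) = (u - 1)(u - 2)(u - 3)(u - 4) / [24] = (1/24)u^4 - (5/12)u^3 + (35/24)u^2 - (25/12)u + 1
L_1(u) = u(u - 2)(u - 3)(u - 4) / [-6] = -(1/6)u^4 + (3/2)u^3 - (13/3)u^2 + 4u
L_2(u) = u(u - 1)(u - 3)(u - 4) / [4] = (1/4)u^4 - 2u^3 + (19/4)u^2 - 3u
L_3(u) = u(u - 1)(u - 2)(u - 4) / [-6] = -(1/6)u^4 + (7/6)u^3 - (7/3)u^2 + (4/3)u
L_4(u) = u(u - 1)(u - 2)(u - 3) / [24] = (1/24)u^4 - (1/4)u^3 + (11/24)u^2 - (1/4)u
q(u) = 0·L_0 + (-3)·L_1 + (-80)·L_2 + (-399)·L_3 + (-1224)·L_4
Only the coefficient of u^3 is needed; take it from each L_i and combine:
0·(-5/12) + (-3)·(3/2) + (-80)·(-2) + (-399)·(7/6) + (-1224)·(-1/4) = -4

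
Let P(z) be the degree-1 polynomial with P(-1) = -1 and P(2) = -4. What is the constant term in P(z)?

-2

L_0(z) = (z - 2) / [-3] = -(1/3)z + 2/3
L_1(z) = (z + 1) / [3] = (1/3)z + 1/3
P(z) = (-1)·L_0 + (-4)·L_1
Only the constant term is needed; take it from each L_i and combine:
(-1)·(2/3) + (-4)·(1/3) = -2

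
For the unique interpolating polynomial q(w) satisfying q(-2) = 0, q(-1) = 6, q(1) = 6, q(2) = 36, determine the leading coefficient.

L_0(w) = (w + 1)(w - 1)(w - 2) / [-12] = -(1/12)w^3 + (1/6)w^2 + (1/12)w - 1/6
L_1(w) = (w + 2)(w - 1)(w - 2) / [6] = (1/6)w^3 - (1/6)w^2 - (2/3)w + 2/3
L_2(w) = (w + 2)(w + 1)(w - 2) / [-6] = -(1/6)w^3 - (1/6)w^2 + (2/3)w + 2/3
L_3(w) = (w + 2)(w + 1)(w - 1) / [12] = (1/12)w^3 + (1/6)w^2 - (1/12)w - 1/6
q(w) = 0·L_0 + 6·L_1 + 6·L_2 + 36·L_3
Only the coefficient of w^3 is needed; take it from each L_i and combine:
0·(-1/12) + 6·(1/6) + 6·(-1/6) + 36·(1/12) = 3

3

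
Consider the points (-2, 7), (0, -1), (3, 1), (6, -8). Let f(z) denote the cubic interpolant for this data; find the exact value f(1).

-25/24

Evaluate each Lagrange basis at z = 1:
L_0(1) = (1)·(-2)·(-5)/[(-2)·(-5)·(-8)] = -1/8
L_1(1) = (3)·(-2)·(-5)/[(2)·(-3)·(-6)] = 5/6
L_2(1) = (3)·(1)·(-5)/[(5)·(3)·(-3)] = 1/3
L_3(1) = (3)·(1)·(-2)/[(8)·(6)·(3)] = -1/24
Sum: 7·(-1/8) + (-1)·(5/6) + 1·(1/3) + (-8)·(-1/24) = -25/24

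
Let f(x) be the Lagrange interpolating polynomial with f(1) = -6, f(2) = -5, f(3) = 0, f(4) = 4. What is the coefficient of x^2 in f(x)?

Build the Lagrange basis polynomials:
L_0(x) = (x - 2)(x - 3)(x - 4) / [-6] = -(1/6)x^3 + (3/2)x^2 - (13/3)x + 4
L_1(x) = (x - 1)(x - 3)(x - 4) / [2] = (1/2)x^3 - 4x^2 + (19/2)x - 6
L_2(x) = (x - 1)(x - 2)(x - 4) / [-2] = -(1/2)x^3 + (7/2)x^2 - 7x + 4
L_3(x) = (x - 1)(x - 2)(x - 3) / [6] = (1/6)x^3 - x^2 + (11/6)x - 1
f(x) = (-6)·L_0 + (-5)·L_1 + 0·L_2 + 4·L_3
Only the coefficient of x^2 is needed; take it from each L_i and combine:
(-6)·(3/2) + (-5)·(-4) + 0·(7/2) + 4·(-1) = 7

7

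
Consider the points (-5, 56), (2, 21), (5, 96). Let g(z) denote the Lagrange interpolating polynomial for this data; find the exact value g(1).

L_0(1) = (-1)·(-4)/[(-7)·(-10)] = 2/35
L_1(1) = (6)·(-4)/[(7)·(-3)] = 8/7
L_2(1) = (6)·(-1)/[(10)·(3)] = -1/5
Sum: 56·(2/35) + 21·(8/7) + 96·(-1/5) = 8

8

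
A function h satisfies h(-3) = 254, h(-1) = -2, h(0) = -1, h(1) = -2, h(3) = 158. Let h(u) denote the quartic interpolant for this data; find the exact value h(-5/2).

Evaluate each Lagrange basis at u = -5/2:
L_0(-5/2) = (-3/2)·(-5/2)·(-7/2)·(-11/2)/[(-2)·(-3)·(-4)·(-6)] = 385/768
L_1(-5/2) = (1/2)·(-5/2)·(-7/2)·(-11/2)/[(2)·(-1)·(-2)·(-4)] = 385/256
L_2(-5/2) = (1/2)·(-3/2)·(-7/2)·(-11/2)/[(3)·(1)·(-1)·(-3)] = -77/48
L_3(-5/2) = (1/2)·(-3/2)·(-5/2)·(-11/2)/[(4)·(2)·(1)·(-2)] = 165/256
L_4(-5/2) = (1/2)·(-3/2)·(-5/2)·(-7/2)/[(6)·(4)·(3)·(2)] = -35/768
Sum: 254·(385/768) + (-2)·(385/256) + (-1)·(-77/48) + (-2)·(165/256) + 158·(-35/768) = 1879/16

1879/16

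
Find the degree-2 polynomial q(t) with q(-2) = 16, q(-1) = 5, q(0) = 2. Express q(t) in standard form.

q(t) = 4t^2 + t + 2

L_0(t) = (t + 1)t / [2] = (1/2)t^2 + (1/2)t
L_1(t) = (t + 2)t / [-1] = -t^2 - 2t
L_2(t) = (t + 2)(t + 1) / [2] = (1/2)t^2 + (3/2)t + 1
q(t) = 16·L_0 + 5·L_1 + 2·L_2
  16·L_0(t) = 8t^2 + 8t
  5·L_1(t) = -5t^2 - 10t
  2·L_2(t) = t^2 + 3t + 2
Adding term by term: 4t^2 + t + 2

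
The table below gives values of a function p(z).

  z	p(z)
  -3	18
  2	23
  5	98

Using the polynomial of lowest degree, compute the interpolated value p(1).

L_0(1) = (-1)·(-4)/[(-5)·(-8)] = 1/10
L_1(1) = (4)·(-4)/[(5)·(-3)] = 16/15
L_2(1) = (4)·(-1)/[(8)·(3)] = -1/6
Sum: 18·(1/10) + 23·(16/15) + 98·(-1/6) = 10

10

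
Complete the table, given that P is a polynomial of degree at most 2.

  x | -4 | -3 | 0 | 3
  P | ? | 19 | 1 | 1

29

The 3 known values determine P uniquely (degree ≤ 2).
Evaluate each Lagrange basis at x = -4:
L_0(-4) = (-4)·(-7)/[(-3)·(-6)] = 14/9
L_1(-4) = (-1)·(-7)/[(3)·(-3)] = -7/9
L_2(-4) = (-1)·(-4)/[(6)·(3)] = 2/9
Sum: 19·(14/9) + 1·(-7/9) + 1·(2/9) = 29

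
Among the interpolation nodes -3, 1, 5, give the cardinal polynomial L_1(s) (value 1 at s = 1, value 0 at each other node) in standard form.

L_1(s) = (s + 3)(s - 5) / [(4)·(-4)]
       = (s^2 - 2s - 15) / (-16)

L_1(s) = -(1/16)s^2 + (1/8)s + 15/16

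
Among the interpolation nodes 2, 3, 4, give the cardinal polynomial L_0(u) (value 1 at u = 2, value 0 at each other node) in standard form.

L_0(u) = (u - 3)(u - 4) / [(-1)·(-2)]
       = (u^2 - 7u + 12) / (2)

L_0(u) = (1/2)u^2 - (7/2)u + 6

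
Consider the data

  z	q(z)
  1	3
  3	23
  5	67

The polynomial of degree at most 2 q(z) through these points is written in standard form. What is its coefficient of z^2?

3

Build the Lagrange basis polynomials:
L_0(z) = (z - 3)(z - 5) / [8] = (1/8)z^2 - z + 15/8
L_1(z) = (z - 1)(z - 5) / [-4] = -(1/4)z^2 + (3/2)z - 5/4
L_2(z) = (z - 1)(z - 3) / [8] = (1/8)z^2 - (1/2)z + 3/8
q(z) = 3·L_0 + 23·L_1 + 67·L_2
Only the coefficient of z^2 is needed; take it from each L_i and combine:
3·(1/8) + 23·(-1/4) + 67·(1/8) = 3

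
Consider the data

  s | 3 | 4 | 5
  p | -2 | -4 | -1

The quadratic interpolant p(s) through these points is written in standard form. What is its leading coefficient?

5/2

Build the Lagrange basis polynomials:
L_0(s) = (s - 4)(s - 5) / [2] = (1/2)s^2 - (9/2)s + 10
L_1(s) = (s - 3)(s - 5) / [-1] = -s^2 + 8s - 15
L_2(s) = (s - 3)(s - 4) / [2] = (1/2)s^2 - (7/2)s + 6
p(s) = (-2)·L_0 + (-4)·L_1 + (-1)·L_2
Only the coefficient of s^2 is needed; take it from each L_i and combine:
(-2)·(1/2) + (-4)·(-1) + (-1)·(1/2) = 5/2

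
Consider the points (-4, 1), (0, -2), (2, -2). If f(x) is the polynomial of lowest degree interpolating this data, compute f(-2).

-1

Evaluate each Lagrange basis at x = -2:
L_0(-2) = (-2)·(-4)/[(-4)·(-6)] = 1/3
L_1(-2) = (2)·(-4)/[(4)·(-2)] = 1
L_2(-2) = (2)·(-2)/[(6)·(2)] = -1/3
Sum: 1·(1/3) + (-2)·(1) + (-2)·(-1/3) = -1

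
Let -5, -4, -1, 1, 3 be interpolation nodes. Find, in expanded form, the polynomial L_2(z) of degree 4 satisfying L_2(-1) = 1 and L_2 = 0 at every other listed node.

L_2(z) = (z + 5)(z + 4)(z - 1)(z - 3) / [(4)·(3)·(-2)·(-4)]
       = (z^4 + 5z^3 - 13z^2 - 53z + 60) / (96)

L_2(z) = (1/96)z^4 + (5/96)z^3 - (13/96)z^2 - (53/96)z + 5/8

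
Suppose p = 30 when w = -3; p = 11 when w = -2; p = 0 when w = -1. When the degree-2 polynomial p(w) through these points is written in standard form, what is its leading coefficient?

L_0(w) = (w + 2)(w + 1) / [2] = (1/2)w^2 + (3/2)w + 1
L_1(w) = (w + 3)(w + 1) / [-1] = -w^2 - 4w - 3
L_2(w) = (w + 3)(w + 2) / [2] = (1/2)w^2 + (5/2)w + 3
p(w) = 30·L_0 + 11·L_1 + 0·L_2
Only the coefficient of w^2 is needed; take it from each L_i and combine:
30·(1/2) + 11·(-1) + 0·(1/2) = 4

4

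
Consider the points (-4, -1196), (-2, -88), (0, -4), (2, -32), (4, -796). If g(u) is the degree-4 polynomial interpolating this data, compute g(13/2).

-49783/8

Using Newton's divided-difference form:
g[-4,-2] = (-88 - (-1196)) / (-2 - (-4)) = 554
g[-2,0] = (-4 - (-88)) / (0 - (-2)) = 42
g[0,2] = (-32 - (-4)) / (2 - 0) = -14
g[2,4] = (-796 - (-32)) / (4 - 2) = -382
g[-4,-2,0] = (42 - 554) / (0 - (-4)) = -128
g[-2,0,2] = (-14 - 42) / (2 - (-2)) = -14
g[0,2,4] = (-382 - (-14)) / (4 - 0) = -92
g[-4,-2,0,2] = (-14 - (-128)) / (2 - (-4)) = 19
g[-2,0,2,4] = (-92 - (-14)) / (4 - (-2)) = -13
g[-4,-2,0,2,4] = (-13 - 19) / (4 - (-4)) = -4
g(13/2) = -1196 + 554·(21/2) + (-128)·(21/2)·(17/2) + 19·(21/2)·(17/2)·(13/2) + (-4)·(21/2)·(17/2)·(13/2)·(9/2) = -49783/8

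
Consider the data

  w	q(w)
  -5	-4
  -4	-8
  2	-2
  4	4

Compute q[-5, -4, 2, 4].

-13/252

q[-5,-4] = (-8 - (-4)) / (-4 - (-5)) = -4
q[-4,2] = (-2 - (-8)) / (2 - (-4)) = 1
q[2,4] = (4 - (-2)) / (4 - 2) = 3
q[-5,-4,2] = (1 - (-4)) / (2 - (-5)) = 5/7
q[-4,2,4] = (3 - 1) / (4 - (-4)) = 1/4
q[-5,-4,2,4] = (1/4 - 5/7) / (4 - (-5)) = -13/252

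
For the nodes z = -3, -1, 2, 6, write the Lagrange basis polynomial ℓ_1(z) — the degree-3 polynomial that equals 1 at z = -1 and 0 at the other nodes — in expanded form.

ℓ_1(z) = (z + 3)(z - 2)(z - 6) / [(2)·(-3)·(-7)]
       = (z^3 - 5z^2 - 12z + 36) / (42)

ℓ_1(z) = (1/42)z^3 - (5/42)z^2 - (2/7)z + 6/7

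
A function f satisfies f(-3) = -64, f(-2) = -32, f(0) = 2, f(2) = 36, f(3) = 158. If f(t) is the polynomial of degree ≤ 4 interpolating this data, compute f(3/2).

209/16

Using Newton's divided-difference form:
f[-3,-2] = (-32 - (-64)) / (-2 - (-3)) = 32
f[-2,0] = (2 - (-32)) / (0 - (-2)) = 17
f[0,2] = (36 - 2) / (2 - 0) = 17
f[2,3] = (158 - 36) / (3 - 2) = 122
f[-3,-2,0] = (17 - 32) / (0 - (-3)) = -5
f[-2,0,2] = (17 - 17) / (2 - (-2)) = 0
f[0,2,3] = (122 - 17) / (3 - 0) = 35
f[-3,-2,0,2] = (0 - (-5)) / (2 - (-3)) = 1
f[-2,0,2,3] = (35 - 0) / (3 - (-2)) = 7
f[-3,-2,0,2,3] = (7 - 1) / (3 - (-3)) = 1
f(3/2) = -64 + 32·(9/2) + (-5)·(9/2)·(7/2) + 1·(9/2)·(7/2)·(3/2) + 1·(9/2)·(7/2)·(3/2)·(-1/2) = 209/16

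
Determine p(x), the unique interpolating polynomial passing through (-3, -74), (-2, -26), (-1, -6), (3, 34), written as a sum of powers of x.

p(x) = 2x^3 - 2x^2 - 2

Build the Lagrange basis polynomials:
L_0(x) = (x + 2)(x + 1)(x - 3) / [-12] = -(1/12)x^3 + (7/12)x + 1/2
L_1(x) = (x + 3)(x + 1)(x - 3) / [5] = (1/5)x^3 + (1/5)x^2 - (9/5)x - 9/5
L_2(x) = (x + 3)(x + 2)(x - 3) / [-8] = -(1/8)x^3 - (1/4)x^2 + (9/8)x + 9/4
L_3(x) = (x + 3)(x + 2)(x + 1) / [120] = (1/120)x^3 + (1/20)x^2 + (11/120)x + 1/20
p(x) = (-74)·L_0 + (-26)·L_1 + (-6)·L_2 + 34·L_3
  (-74)·L_0(x) = (37/6)x^3 - (259/6)x - 37
  (-26)·L_1(x) = -(26/5)x^3 - (26/5)x^2 + (234/5)x + 234/5
  (-6)·L_2(x) = (3/4)x^3 + (3/2)x^2 - (27/4)x - 27/2
  34·L_3(x) = (17/60)x^3 + (17/10)x^2 + (187/60)x + 17/10
Adding term by term: 2x^3 - 2x^2 - 2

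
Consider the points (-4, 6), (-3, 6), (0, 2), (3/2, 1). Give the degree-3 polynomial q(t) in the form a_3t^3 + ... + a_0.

q(t) = (26/297)t^3 + (83/297)t^2 - (127/99)t + 2

L_0(t) = (t + 3)t(t - 3/2) / [-22] = -(1/22)t^3 - (3/44)t^2 + (9/44)t
L_1(t) = (t + 4)t(t - 3/2) / [27/2] = (2/27)t^3 + (5/27)t^2 - (4/9)t
L_2(t) = (t + 4)(t + 3)(t - 3/2) / [-18] = -(1/18)t^3 - (11/36)t^2 - (1/12)t + 1
L_3(t) = (t + 4)(t + 3)t / [297/8] = (8/297)t^3 + (56/297)t^2 + (32/99)t
q(t) = 6·L_0 + 6·L_1 + 2·L_2 + 1·L_3
  6·L_0(t) = -(3/11)t^3 - (9/22)t^2 + (27/22)t
  6·L_1(t) = (4/9)t^3 + (10/9)t^2 - (8/3)t
  2·L_2(t) = -(1/9)t^3 - (11/18)t^2 - (1/6)t + 2
  1·L_3(t) = (8/297)t^3 + (56/297)t^2 + (32/99)t
Adding term by term: (26/297)t^3 + (83/297)t^2 - (127/99)t + 2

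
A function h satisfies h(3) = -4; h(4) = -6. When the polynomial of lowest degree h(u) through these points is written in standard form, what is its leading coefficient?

L_0(u) = (u - 4) / [-1] = -u + 4
L_1(u) = (u - 3) / [1] = u - 3
h(u) = (-4)·L_0 + (-6)·L_1
Only the coefficient of u is needed; take it from each L_i and combine:
(-4)·(-1) + (-6)·(1) = -2

-2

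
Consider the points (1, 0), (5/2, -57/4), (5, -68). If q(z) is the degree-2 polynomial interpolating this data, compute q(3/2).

-13/4

Evaluate each Lagrange basis at z = 3/2:
L_0(3/2) = (-1)·(-7/2)/[(-3/2)·(-4)] = 7/12
L_1(3/2) = (1/2)·(-7/2)/[(3/2)·(-5/2)] = 7/15
L_2(3/2) = (1/2)·(-1)/[(4)·(5/2)] = -1/20
Sum: 0 + (-57/4)·(7/15) + (-68)·(-1/20) = -13/4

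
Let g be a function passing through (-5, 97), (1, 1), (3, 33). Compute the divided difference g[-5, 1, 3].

4

g[-5,1] = (1 - 97) / (1 - (-5)) = -16
g[1,3] = (33 - 1) / (3 - 1) = 16
g[-5,1,3] = (16 - (-16)) / (3 - (-5)) = 4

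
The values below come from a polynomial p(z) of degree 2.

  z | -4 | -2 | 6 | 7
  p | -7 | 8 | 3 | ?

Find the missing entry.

The 3 known values determine p uniquely (degree ≤ 2).
Evaluate each Lagrange basis at z = 7:
L_0(7) = (9)·(1)/[(-2)·(-10)] = 9/20
L_1(7) = (11)·(1)/[(2)·(-8)] = -11/16
L_2(7) = (11)·(9)/[(10)·(8)] = 99/80
Sum: (-7)·(9/20) + 8·(-11/16) + 3·(99/80) = -79/16

-79/16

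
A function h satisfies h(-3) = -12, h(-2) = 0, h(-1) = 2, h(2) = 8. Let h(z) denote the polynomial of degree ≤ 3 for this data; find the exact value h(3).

30

Evaluate each Lagrange basis at z = 3:
L_0(3) = (5)·(4)·(1)/[(-1)·(-2)·(-5)] = -2
L_1(3) = (6)·(4)·(1)/[(1)·(-1)·(-4)] = 6
L_2(3) = (6)·(5)·(1)/[(2)·(1)·(-3)] = -5
L_3(3) = (6)·(5)·(4)/[(5)·(4)·(3)] = 2
Sum: (-12)·(-2) + 0 + 2·(-5) + 8·(2) = 30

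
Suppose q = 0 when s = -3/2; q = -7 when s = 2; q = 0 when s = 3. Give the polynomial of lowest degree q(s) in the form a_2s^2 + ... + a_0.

Newton's divided differences:
q[-3/2,2] = (-7 - 0) / (2 - (-3/2)) = -2
q[2,3] = (0 - (-7)) / (3 - 2) = 7
q[-3/2,2,3] = (7 - (-2)) / (3 - (-3/2)) = 2
q(s) = (-2)·(s + 3/2) + 2·(s + 3/2)(s - 2)
Expanding: q(s) = 2s^2 - 3s - 9

q(s) = 2s^2 - 3s - 9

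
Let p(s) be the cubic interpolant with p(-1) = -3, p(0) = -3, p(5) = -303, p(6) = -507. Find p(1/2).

-15/4

Evaluate each Lagrange basis at s = 1/2:
L_0(1/2) = (1/2)·(-9/2)·(-11/2)/[(-1)·(-6)·(-7)] = -33/112
L_1(1/2) = (3/2)·(-9/2)·(-11/2)/[(1)·(-5)·(-6)] = 99/80
L_2(1/2) = (3/2)·(1/2)·(-11/2)/[(6)·(5)·(-1)] = 11/80
L_3(1/2) = (3/2)·(1/2)·(-9/2)/[(7)·(6)·(1)] = -9/112
Sum: (-3)·(-33/112) + (-3)·(99/80) + (-303)·(11/80) + (-507)·(-9/112) = -15/4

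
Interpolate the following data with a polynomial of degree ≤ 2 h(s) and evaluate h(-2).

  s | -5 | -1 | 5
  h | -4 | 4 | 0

L_0(-2) = (-1)·(-7)/[(-4)·(-10)] = 7/40
L_1(-2) = (3)·(-7)/[(4)·(-6)] = 7/8
L_2(-2) = (3)·(-1)/[(10)·(6)] = -1/20
Sum: (-4)·(7/40) + 4·(7/8) + 0 = 14/5

14/5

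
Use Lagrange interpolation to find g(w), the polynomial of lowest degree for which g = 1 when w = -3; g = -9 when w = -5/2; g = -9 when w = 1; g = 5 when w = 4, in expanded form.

g(w) = -(167/273)w^3 + (409/182)w^2 + (3427/546)w - 1539/91

L_0(w) = (w + 5/2)(w - 1)(w - 4) / [-14] = -(1/14)w^3 + (5/28)w^2 + (17/28)w - 5/7
L_1(w) = (w + 3)(w - 1)(w - 4) / [91/8] = (8/91)w^3 - (16/91)w^2 - (88/91)w + 96/91
L_2(w) = (w + 3)(w + 5/2)(w - 4) / [-42] = -(1/42)w^3 - (1/28)w^2 + (29/84)w + 5/7
L_3(w) = (w + 3)(w + 5/2)(w - 1) / [273/2] = (2/273)w^3 + (3/91)w^2 + (4/273)w - 5/91
g(w) = 1·L_0 + (-9)·L_1 + (-9)·L_2 + 5·L_3
  1·L_0(w) = -(1/14)w^3 + (5/28)w^2 + (17/28)w - 5/7
  (-9)·L_1(w) = -(72/91)w^3 + (144/91)w^2 + (792/91)w - 864/91
  (-9)·L_2(w) = (3/14)w^3 + (9/28)w^2 - (87/28)w - 45/7
  5·L_3(w) = (10/273)w^3 + (15/91)w^2 + (20/273)w - 25/91
Adding term by term: -(167/273)w^3 + (409/182)w^2 + (3427/546)w - 1539/91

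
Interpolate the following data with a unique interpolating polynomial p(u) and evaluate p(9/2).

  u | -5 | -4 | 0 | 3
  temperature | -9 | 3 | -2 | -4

Evaluate each Lagrange basis at u = 9/2:
L_0(9/2) = (17/2)·(9/2)·(3/2)/[(-1)·(-5)·(-8)] = -459/320
L_1(9/2) = (19/2)·(9/2)·(3/2)/[(1)·(-4)·(-7)] = 513/224
L_2(9/2) = (19/2)·(17/2)·(3/2)/[(5)·(4)·(-3)] = -323/160
L_3(9/2) = (19/2)·(17/2)·(9/2)/[(8)·(7)·(3)] = 969/448
Sum: (-9)·(-459/320) + 3·(513/224) + (-2)·(-323/160) + (-4)·(969/448) = 4853/320

4853/320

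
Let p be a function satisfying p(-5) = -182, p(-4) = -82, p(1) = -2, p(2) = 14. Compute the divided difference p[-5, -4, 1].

-14

p[-5,-4] = (-82 - (-182)) / (-4 - (-5)) = 100
p[-4,1] = (-2 - (-82)) / (1 - (-4)) = 16
p[-5,-4,1] = (16 - 100) / (1 - (-5)) = -14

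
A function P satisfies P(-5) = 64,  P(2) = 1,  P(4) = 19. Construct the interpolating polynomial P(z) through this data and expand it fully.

P(z) = 2z^2 - 3z - 1

Build the Lagrange basis polynomials:
L_0(z) = (z - 2)(z - 4) / [63] = (1/63)z^2 - (2/21)z + 8/63
L_1(z) = (z + 5)(z - 4) / [-14] = -(1/14)z^2 - (1/14)z + 10/7
L_2(z) = (z + 5)(z - 2) / [18] = (1/18)z^2 + (1/6)z - 5/9
P(z) = 64·L_0 + 1·L_1 + 19·L_2
  64·L_0(z) = (64/63)z^2 - (128/21)z + 512/63
  1·L_1(z) = -(1/14)z^2 - (1/14)z + 10/7
  19·L_2(z) = (19/18)z^2 + (19/6)z - 95/9
Adding term by term: 2z^2 - 3z - 1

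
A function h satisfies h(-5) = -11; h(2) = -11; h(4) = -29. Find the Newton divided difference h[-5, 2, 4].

h[-5,2] = (-11 - (-11)) / (2 - (-5)) = 0
h[2,4] = (-29 - (-11)) / (4 - 2) = -9
h[-5,2,4] = (-9 - 0) / (4 - (-5)) = -1

-1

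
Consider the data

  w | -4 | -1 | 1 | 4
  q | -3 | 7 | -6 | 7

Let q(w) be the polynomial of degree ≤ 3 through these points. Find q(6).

L_0(6) = (7)·(5)·(2)/[(-3)·(-5)·(-8)] = -7/12
L_1(6) = (10)·(5)·(2)/[(3)·(-2)·(-5)] = 10/3
L_2(6) = (10)·(7)·(2)/[(5)·(2)·(-3)] = -14/3
L_3(6) = (10)·(7)·(5)/[(8)·(5)·(3)] = 35/12
Sum: (-3)·(-7/12) + 7·(10/3) + (-6)·(-14/3) + 7·(35/12) = 147/2

147/2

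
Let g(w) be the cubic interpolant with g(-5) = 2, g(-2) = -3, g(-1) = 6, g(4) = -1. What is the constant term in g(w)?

139/9

L_0(w) = (w + 2)(w + 1)(w - 4) / [-108] = -(1/108)w^3 + (1/108)w^2 + (5/54)w + 2/27
L_1(w) = (w + 5)(w + 1)(w - 4) / [18] = (1/18)w^3 + (1/9)w^2 - (19/18)w - 10/9
L_2(w) = (w + 5)(w + 2)(w - 4) / [-20] = -(1/20)w^3 - (3/20)w^2 + (9/10)w + 2
L_3(w) = (w + 5)(w + 2)(w + 1) / [270] = (1/270)w^3 + (4/135)w^2 + (17/270)w + 1/27
g(w) = 2·L_0 + (-3)·L_1 + 6·L_2 + (-1)·L_3
Only the constant term is needed; take it from each L_i and combine:
2·(2/27) + (-3)·(-10/9) + 6·(2) + (-1)·(1/27) = 139/9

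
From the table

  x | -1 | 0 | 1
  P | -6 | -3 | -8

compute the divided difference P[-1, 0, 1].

-4

P[-1,0] = (-3 - (-6)) / (0 - (-1)) = 3
P[0,1] = (-8 - (-3)) / (1 - 0) = -5
P[-1,0,1] = (-5 - 3) / (1 - (-1)) = -4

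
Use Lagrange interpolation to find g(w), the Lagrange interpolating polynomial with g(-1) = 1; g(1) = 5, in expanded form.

Build the Lagrange basis polynomials:
L_0(w) = (w - 1) / [-2] = -(1/2)w + 1/2
L_1(w) = (w + 1) / [2] = (1/2)w + 1/2
g(w) = 1·L_0 + 5·L_1
  1·L_0(w) = -(1/2)w + 1/2
  5·L_1(w) = (5/2)w + 5/2
Adding term by term: 2w + 3

g(w) = 2w + 3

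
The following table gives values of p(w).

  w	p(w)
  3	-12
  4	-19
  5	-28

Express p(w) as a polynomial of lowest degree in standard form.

Newton's divided differences:
p[3,4] = (-19 - (-12)) / (4 - 3) = -7
p[4,5] = (-28 - (-19)) / (5 - 4) = -9
p[3,4,5] = (-9 - (-7)) / (5 - 3) = -1
p(w) = -12 + (-7)·(w - 3) + (-1)·(w - 3)(w - 4)
Expanding: p(w) = -w^2 - 3

p(w) = -w^2 - 3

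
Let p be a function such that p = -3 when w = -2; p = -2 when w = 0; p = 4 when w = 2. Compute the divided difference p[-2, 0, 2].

p[-2,0] = (-2 - (-3)) / (0 - (-2)) = 1/2
p[0,2] = (4 - (-2)) / (2 - 0) = 3
p[-2,0,2] = (3 - 1/2) / (2 - (-2)) = 5/8

5/8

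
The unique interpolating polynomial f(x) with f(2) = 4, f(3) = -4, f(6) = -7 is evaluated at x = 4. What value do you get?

-17/2

Using Newton's divided-difference form:
f[2,3] = (-4 - 4) / (3 - 2) = -8
f[3,6] = (-7 - (-4)) / (6 - 3) = -1
f[2,3,6] = (-1 - (-8)) / (6 - 2) = 7/4
f(4) = 4 + (-8)·(2) + (7/4)·(2)·(1) = -17/2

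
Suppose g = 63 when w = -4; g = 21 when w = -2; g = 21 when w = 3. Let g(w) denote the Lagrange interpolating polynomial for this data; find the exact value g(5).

63

L_0(5) = (7)·(2)/[(-2)·(-7)] = 1
L_1(5) = (9)·(2)/[(2)·(-5)] = -9/5
L_2(5) = (9)·(7)/[(7)·(5)] = 9/5
Sum: 63·(1) + 21·(-9/5) + 21·(9/5) = 63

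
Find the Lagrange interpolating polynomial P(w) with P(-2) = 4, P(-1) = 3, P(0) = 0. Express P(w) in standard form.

Build the Lagrange basis polynomials:
L_0(w) = (w + 1)w / [2] = (1/2)w^2 + (1/2)w
L_1(w) = (w + 2)w / [-1] = -w^2 - 2w
L_2(w) = (w + 2)(w + 1) / [2] = (1/2)w^2 + (3/2)w + 1
P(w) = 4·L_0 + 3·L_1 + 0·L_2
  4·L_0(w) = 2w^2 + 2w
  3·L_1(w) = -3w^2 - 6w
  0·L_2(w) = 0
Adding term by term: -w^2 - 4w

P(w) = -w^2 - 4w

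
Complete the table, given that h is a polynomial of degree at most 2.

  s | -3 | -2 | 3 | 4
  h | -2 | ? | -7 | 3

-74/7

The 3 known values determine h uniquely (degree ≤ 2).
Evaluate each Lagrange basis at s = -2:
L_0(-2) = (-5)·(-6)/[(-6)·(-7)] = 5/7
L_1(-2) = (1)·(-6)/[(6)·(-1)] = 1
L_2(-2) = (1)·(-5)/[(7)·(1)] = -5/7
Sum: (-2)·(5/7) + (-7)·(1) + 3·(-5/7) = -74/7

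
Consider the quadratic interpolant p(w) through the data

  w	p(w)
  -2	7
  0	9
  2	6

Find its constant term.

9

L_0(w) = w(w - 2) / [8] = (1/8)w^2 - (1/4)w
L_1(w) = (w + 2)(w - 2) / [-4] = -(1/4)w^2 + 1
L_2(w) = (w + 2)w / [8] = (1/8)w^2 + (1/4)w
p(w) = 7·L_0 + 9·L_1 + 6·L_2
Only the constant term is needed; take it from each L_i and combine:
7·(0) + 9·(1) + 6·(0) = 9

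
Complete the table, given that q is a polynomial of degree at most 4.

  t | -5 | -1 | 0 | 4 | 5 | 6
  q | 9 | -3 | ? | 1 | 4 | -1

-2171/231

The 5 known values determine q uniquely (degree ≤ 4).
L_0(0) = (1)·(-4)·(-5)·(-6)/[(-4)·(-9)·(-10)·(-11)] = -1/33
L_1(0) = (5)·(-4)·(-5)·(-6)/[(4)·(-5)·(-6)·(-7)] = 5/7
L_2(0) = (5)·(1)·(-5)·(-6)/[(9)·(5)·(-1)·(-2)] = 5/3
L_3(0) = (5)·(1)·(-4)·(-6)/[(10)·(6)·(1)·(-1)] = -2
L_4(0) = (5)·(1)·(-4)·(-5)/[(11)·(7)·(2)·(1)] = 50/77
Sum: 9·(-1/33) + (-3)·(5/7) + 1·(5/3) + 4·(-2) + (-1)·(50/77) = -2171/231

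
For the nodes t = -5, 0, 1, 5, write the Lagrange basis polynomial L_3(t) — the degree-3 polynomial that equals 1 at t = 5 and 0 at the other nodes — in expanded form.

L_3(t) = (t + 5)t(t - 1) / [(10)·(5)·(4)]
       = (t^3 + 4t^2 - 5t) / (200)

L_3(t) = (1/200)t^3 + (1/50)t^2 - (1/40)t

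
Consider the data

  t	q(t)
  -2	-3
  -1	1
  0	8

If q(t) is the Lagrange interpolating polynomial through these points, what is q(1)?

Evaluate each Lagrange basis at t = 1:
L_0(1) = (2)·(1)/[(-1)·(-2)] = 1
L_1(1) = (3)·(1)/[(1)·(-1)] = -3
L_2(1) = (3)·(2)/[(2)·(1)] = 3
Sum: (-3)·(1) + 1·(-3) + 8·(3) = 18

18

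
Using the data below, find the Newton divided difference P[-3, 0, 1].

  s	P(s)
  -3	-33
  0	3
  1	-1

-4

P[-3,0] = (3 - (-33)) / (0 - (-3)) = 12
P[0,1] = (-1 - 3) / (1 - 0) = -4
P[-3,0,1] = (-4 - 12) / (1 - (-3)) = -4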